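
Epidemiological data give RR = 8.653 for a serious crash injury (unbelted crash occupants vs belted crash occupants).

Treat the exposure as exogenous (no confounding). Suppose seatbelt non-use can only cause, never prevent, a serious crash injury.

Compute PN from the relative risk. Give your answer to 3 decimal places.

PN ≈ 0.884

Under exogeneity and monotonicity, PN = (RR − 1) / RR = 1 − 1/RR.
PN = (8.653 − 1) / 8.653 = 7.653 / 8.653 ≈ 0.8844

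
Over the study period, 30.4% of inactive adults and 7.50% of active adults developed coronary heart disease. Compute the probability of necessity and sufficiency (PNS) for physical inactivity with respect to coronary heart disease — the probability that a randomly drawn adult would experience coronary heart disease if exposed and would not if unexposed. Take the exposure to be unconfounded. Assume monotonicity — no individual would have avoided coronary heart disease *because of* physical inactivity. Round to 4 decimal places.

p₁ = 0.304, p₀ = 0.075.
Under exogeneity and monotonicity, PNS = p₁ − p₀.
PNS = 0.304 − 0.075 = 0.229

PNS ≈ 0.2290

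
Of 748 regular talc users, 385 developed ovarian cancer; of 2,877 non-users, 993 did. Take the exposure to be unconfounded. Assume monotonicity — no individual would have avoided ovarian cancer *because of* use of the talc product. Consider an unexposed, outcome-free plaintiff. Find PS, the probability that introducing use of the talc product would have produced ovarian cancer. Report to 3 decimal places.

PS ≈ 0.259

p₁ = P(outcome | exposed) = 385/748 = 0.51471
p₀ = P(outcome | unexposed) = 993/2877 = 0.34515
Under exogeneity and monotonicity, PS = (p₁ − p₀) / (1 − p₀).
PS = (0.51471 − 0.34515) / (1 − 0.34515) = 0.16955 / 0.65485 ≈ 0.2589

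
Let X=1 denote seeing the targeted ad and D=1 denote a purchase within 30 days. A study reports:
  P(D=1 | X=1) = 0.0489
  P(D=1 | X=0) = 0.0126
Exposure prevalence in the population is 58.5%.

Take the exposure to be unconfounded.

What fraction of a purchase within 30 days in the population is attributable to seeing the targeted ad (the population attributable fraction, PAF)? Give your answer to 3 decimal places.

Let p₁ = 0.0489, p₀ = 0.0126.
Overall risk P(Y=1) = π·p₁ + (1−π)·p₀ = 0.585×0.0489 + 0.415×0.0126 = 0.033835.
Under exogeneity, PAF = [P(Y=1) − p₀] / P(Y=1).
PAF = (0.033835 − 0.0126) / 0.033835 ≈ 0.6276

PAF ≈ 0.628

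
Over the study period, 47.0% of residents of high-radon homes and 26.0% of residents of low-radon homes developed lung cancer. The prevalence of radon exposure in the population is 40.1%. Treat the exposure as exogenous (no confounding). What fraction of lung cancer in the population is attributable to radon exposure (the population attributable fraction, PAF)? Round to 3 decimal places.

PAF ≈ 0.245

p₁ = 0.47, p₀ = 0.26.
Overall risk P(Y=1) = π·p₁ + (1−π)·p₀ = 0.401×0.47 + 0.599×0.26 = 0.34421.
Under exogeneity, PAF = [P(Y=1) − p₀] / P(Y=1).
PAF = (0.34421 − 0.26) / 0.34421 ≈ 0.2446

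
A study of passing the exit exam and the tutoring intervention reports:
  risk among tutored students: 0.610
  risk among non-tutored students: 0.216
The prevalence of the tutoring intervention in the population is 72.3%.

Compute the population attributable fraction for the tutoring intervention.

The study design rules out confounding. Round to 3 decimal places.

PAF ≈ 0.569

Let p₁ = 0.61, p₀ = 0.216.
Overall risk P(Y=1) = π·p₁ + (1−π)·p₀ = 0.723×0.61 + 0.277×0.216 = 0.50086.
Under exogeneity, PAF = [P(Y=1) − p₀] / P(Y=1).
PAF = (0.50086 − 0.216) / 0.50086 ≈ 0.5687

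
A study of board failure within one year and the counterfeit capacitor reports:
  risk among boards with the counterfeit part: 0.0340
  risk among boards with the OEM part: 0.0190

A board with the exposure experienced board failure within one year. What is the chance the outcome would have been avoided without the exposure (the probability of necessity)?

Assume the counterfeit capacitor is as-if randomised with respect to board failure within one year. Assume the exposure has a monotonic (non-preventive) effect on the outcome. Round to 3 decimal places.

Let p₁ = 0.034, p₀ = 0.019.
Under exogeneity and monotonicity, PN = (p₁ − p₀) / p₁.
PN = (0.034 − 0.019) / 0.034 = 0.015 / 0.034 ≈ 0.4412

PN ≈ 0.441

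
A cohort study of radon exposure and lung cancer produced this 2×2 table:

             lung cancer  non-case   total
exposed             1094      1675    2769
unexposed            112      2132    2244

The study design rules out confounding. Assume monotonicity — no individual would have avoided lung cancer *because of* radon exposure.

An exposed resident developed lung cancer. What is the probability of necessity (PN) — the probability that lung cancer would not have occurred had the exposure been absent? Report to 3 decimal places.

p₁ = P(outcome | exposed) = 1094/2769 = 0.39509
p₀ = P(outcome | unexposed) = 112/2244 = 0.049911
Under exogeneity and monotonicity, PN = (p₁ − p₀) / p₁.
PN = (0.39509 − 0.049911) / 0.39509 = 0.34518 / 0.39509 ≈ 0.8737

PN ≈ 0.874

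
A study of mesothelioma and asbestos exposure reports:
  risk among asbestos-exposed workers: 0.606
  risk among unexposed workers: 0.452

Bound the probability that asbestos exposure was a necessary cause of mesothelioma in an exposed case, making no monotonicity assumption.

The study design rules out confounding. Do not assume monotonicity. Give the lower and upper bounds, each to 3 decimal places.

Let p₁ = 0.606, p₀ = 0.452.
Under exogeneity alone the bounds on PN are max{0,(p₁−p₀)/p₁} ≤ PN ≤ min{1,(1−p₀)/p₁}.
  lower = (p₁ − p₀)/p₁ = 0.154 / 0.606 ≈ 0.2541
  upper = min{1, (1 − p₀)/p₁} = 0.548 / 0.606 ≈ 0.9043

0.254 ≤ PN ≤ 0.904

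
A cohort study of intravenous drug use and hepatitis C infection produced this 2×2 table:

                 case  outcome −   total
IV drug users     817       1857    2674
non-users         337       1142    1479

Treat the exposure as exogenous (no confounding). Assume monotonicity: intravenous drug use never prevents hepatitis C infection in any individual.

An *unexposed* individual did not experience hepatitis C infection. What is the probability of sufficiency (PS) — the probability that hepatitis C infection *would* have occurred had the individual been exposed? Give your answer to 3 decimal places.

p₁ = P(outcome | exposed) = 817/2674 = 0.30553
p₀ = P(outcome | unexposed) = 337/1479 = 0.22786
Under exogeneity and monotonicity, PS = (p₁ − p₀) / (1 − p₀).
PS = (0.30553 − 0.22786) / (1 − 0.22786) = 0.077678 / 0.77214 ≈ 0.1006

PS ≈ 0.101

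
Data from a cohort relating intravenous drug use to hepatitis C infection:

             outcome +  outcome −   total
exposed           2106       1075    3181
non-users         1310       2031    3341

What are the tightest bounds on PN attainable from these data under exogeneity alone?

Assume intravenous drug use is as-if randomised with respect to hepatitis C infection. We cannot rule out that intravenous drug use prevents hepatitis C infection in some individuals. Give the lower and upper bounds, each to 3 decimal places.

p₁ = P(outcome | exposed) = 2106/3181 = 0.66206
p₀ = P(outcome | unexposed) = 1310/3341 = 0.3921
Under exogeneity alone the bounds on PN are max{0,(p₁−p₀)/p₁} ≤ PN ≤ min{1,(1−p₀)/p₁}.
  lower = (p₁ − p₀)/p₁ = 0.26996 / 0.66206 ≈ 0.4078
  upper = min{1, (1 − p₀)/p₁} = 0.6079 / 0.66206 ≈ 0.9182

0.408 ≤ PN ≤ 0.918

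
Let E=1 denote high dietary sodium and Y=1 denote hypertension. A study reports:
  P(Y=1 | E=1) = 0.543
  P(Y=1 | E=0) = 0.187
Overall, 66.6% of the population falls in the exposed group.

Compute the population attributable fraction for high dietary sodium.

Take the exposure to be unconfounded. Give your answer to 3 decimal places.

PAF ≈ 0.559

Let p₁ = 0.543, p₀ = 0.187.
Overall risk P(Y=1) = π·p₁ + (1−π)·p₀ = 0.666×0.543 + 0.334×0.187 = 0.4241.
Under exogeneity, PAF = [P(Y=1) − p₀] / P(Y=1).
PAF = (0.4241 − 0.187) / 0.4241 ≈ 0.5591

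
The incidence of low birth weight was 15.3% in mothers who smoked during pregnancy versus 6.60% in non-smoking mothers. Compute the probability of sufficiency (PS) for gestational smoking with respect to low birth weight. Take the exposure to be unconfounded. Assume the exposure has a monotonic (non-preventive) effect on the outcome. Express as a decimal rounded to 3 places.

PS ≈ 0.093

p₁ = 0.153, p₀ = 0.066.
Under exogeneity and monotonicity, PS = (p₁ − p₀) / (1 − p₀).
PS = (0.153 − 0.066) / (1 − 0.066) = 0.087 / 0.934 ≈ 0.0931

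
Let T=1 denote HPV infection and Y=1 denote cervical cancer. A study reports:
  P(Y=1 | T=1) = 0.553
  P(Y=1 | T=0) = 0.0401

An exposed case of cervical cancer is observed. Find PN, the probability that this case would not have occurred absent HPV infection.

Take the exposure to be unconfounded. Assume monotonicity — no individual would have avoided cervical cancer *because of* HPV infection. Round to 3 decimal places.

Let p₁ = 0.553, p₀ = 0.0401.
Under exogeneity and monotonicity, PN = (p₁ − p₀) / p₁.
PN = (0.553 − 0.0401) / 0.553 = 0.5129 / 0.553 ≈ 0.9275

PN ≈ 0.927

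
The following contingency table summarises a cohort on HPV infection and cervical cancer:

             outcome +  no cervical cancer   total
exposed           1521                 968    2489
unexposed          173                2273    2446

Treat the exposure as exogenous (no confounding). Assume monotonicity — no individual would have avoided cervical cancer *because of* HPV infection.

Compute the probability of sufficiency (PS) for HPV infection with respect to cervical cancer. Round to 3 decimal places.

p₁ = P(outcome | exposed) = 1521/2489 = 0.61109
p₀ = P(outcome | unexposed) = 173/2446 = 0.070728
Under exogeneity and monotonicity, PS = (p₁ − p₀) / (1 − p₀).
PS = (0.61109 − 0.070728) / (1 − 0.070728) = 0.54036 / 0.92927 ≈ 0.5815

PS ≈ 0.581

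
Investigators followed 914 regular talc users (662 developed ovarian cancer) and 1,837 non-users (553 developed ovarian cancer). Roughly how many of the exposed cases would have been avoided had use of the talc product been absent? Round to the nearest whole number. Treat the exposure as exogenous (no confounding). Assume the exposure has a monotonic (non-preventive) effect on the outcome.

about 387 cases

p₁ = P(outcome | exposed) = 662/914 = 0.72429
p₀ = P(outcome | unexposed) = 553/1837 = 0.30103
PN = (p₁ − p₀)/p₁ = (0.72429 − 0.30103) / 0.72429 ≈ 0.58437.
Attributable cases ≈ PN × (exposed cases) = 0.58437 × 662 ≈ 386.85.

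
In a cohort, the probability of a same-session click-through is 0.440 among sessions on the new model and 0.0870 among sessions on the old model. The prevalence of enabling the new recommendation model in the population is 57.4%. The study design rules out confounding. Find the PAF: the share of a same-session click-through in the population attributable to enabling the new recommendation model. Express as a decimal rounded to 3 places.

Let p₁ = 0.44, p₀ = 0.087.
Overall risk P(Y=1) = π·p₁ + (1−π)·p₀ = 0.574×0.44 + 0.426×0.087 = 0.28962.
Under exogeneity, PAF = [P(Y=1) − p₀] / P(Y=1).
PAF = (0.28962 − 0.087) / 0.28962 ≈ 0.6996

PAF ≈ 0.700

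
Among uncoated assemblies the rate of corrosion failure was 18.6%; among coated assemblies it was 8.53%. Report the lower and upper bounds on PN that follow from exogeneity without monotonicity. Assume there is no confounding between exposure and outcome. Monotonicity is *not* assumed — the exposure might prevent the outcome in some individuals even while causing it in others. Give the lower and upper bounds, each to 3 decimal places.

p₁ = 0.186, p₀ = 0.0853.
Under exogeneity alone the bounds on PN are max{0,(p₁−p₀)/p₁} ≤ PN ≤ min{1,(1−p₀)/p₁}.
  lower = (p₁ − p₀)/p₁ = 0.1007 / 0.186 ≈ 0.5414
  upper = min{1, (1 − p₀)/p₁} = 0.9147 / 0.186 ≈ 4.9177 → capped at 1

0.541 ≤ PN ≤ 1.000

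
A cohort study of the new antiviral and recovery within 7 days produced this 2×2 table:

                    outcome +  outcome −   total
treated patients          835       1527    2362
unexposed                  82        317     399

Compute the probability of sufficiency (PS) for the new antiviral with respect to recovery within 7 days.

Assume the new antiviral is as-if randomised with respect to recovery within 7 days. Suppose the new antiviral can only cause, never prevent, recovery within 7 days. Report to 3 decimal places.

p₁ = P(outcome | exposed) = 835/2362 = 0.35351
p₀ = P(outcome | unexposed) = 82/399 = 0.20551
Under exogeneity and monotonicity, PS = (p₁ − p₀)/(1 − p₀).
PS = (0.35351 − 0.20551) / 0.79449 ≈ 0.1863

PS ≈ 0.186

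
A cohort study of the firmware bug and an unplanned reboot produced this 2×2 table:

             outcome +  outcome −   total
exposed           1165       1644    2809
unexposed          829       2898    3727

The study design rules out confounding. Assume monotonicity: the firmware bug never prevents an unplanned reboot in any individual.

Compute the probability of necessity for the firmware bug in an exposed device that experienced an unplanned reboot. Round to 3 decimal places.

PN ≈ 0.464

p₁ = P(outcome | exposed) = 1165/2809 = 0.41474
p₀ = P(outcome | unexposed) = 829/3727 = 0.22243
Under exogeneity and monotonicity, PN = (p₁ − p₀)/p₁.
PN = (0.41474 − 0.22243) / 0.41474 ≈ 0.4637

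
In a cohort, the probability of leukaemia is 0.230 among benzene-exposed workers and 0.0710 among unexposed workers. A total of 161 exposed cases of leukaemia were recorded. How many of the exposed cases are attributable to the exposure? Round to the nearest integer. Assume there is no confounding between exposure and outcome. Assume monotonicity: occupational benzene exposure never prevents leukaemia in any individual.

Let p₁ = 0.23, p₀ = 0.071.
PN = (p₁ − p₀)/p₁ = (0.23 − 0.071) / 0.23 ≈ 0.69130.
Attributable cases ≈ PN × (exposed cases) = 0.69130 × 161 ≈ 111.30.

about 111 cases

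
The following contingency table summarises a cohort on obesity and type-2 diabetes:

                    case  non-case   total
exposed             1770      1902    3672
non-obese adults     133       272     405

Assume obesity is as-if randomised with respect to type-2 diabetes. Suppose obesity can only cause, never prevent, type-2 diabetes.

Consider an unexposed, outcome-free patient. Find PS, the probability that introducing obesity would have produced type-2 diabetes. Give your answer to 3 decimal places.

p₁ = P(outcome | exposed) = 1770/3672 = 0.48203
p₀ = P(outcome | unexposed) = 133/405 = 0.3284
Under exogeneity and monotonicity, PS = (p₁ − p₀)/(1 − p₀).
PS = (0.48203 − 0.3284) / 0.6716 ≈ 0.2288

PS ≈ 0.229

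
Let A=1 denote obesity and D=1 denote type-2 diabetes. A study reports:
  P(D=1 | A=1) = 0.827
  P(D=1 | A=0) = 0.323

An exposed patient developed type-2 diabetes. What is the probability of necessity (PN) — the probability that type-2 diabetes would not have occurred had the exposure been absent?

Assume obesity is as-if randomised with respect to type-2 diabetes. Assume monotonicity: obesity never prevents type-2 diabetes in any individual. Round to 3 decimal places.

PN ≈ 0.609

Let p₁ = 0.827, p₀ = 0.323.
Under exogeneity and monotonicity, PN = (p₁ − p₀) / p₁.
PN = (0.827 − 0.323) / 0.827 = 0.504 / 0.827 ≈ 0.6094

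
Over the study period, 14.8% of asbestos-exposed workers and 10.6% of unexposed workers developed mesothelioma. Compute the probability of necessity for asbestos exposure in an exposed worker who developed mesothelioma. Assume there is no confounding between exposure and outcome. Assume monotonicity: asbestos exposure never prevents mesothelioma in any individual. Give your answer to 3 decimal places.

p₁ = 0.148, p₀ = 0.106.
Under exogeneity and monotonicity, PN = (p₁ − p₀) / p₁.
PN = (0.148 − 0.106) / 0.148 = 0.042 / 0.148 ≈ 0.2838

PN ≈ 0.284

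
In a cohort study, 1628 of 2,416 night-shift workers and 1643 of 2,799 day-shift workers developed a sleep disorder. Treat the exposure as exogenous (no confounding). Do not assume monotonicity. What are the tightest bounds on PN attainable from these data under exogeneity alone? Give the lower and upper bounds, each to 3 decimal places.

0.129 ≤ PN ≤ 0.613

p₁ = P(outcome | exposed) = 1628/2416 = 0.67384
p₀ = P(outcome | unexposed) = 1643/2799 = 0.587
Under exogeneity alone the bounds on PN are max{0,(p₁−p₀)/p₁} ≤ PN ≤ min{1,(1−p₀)/p₁}.
  lower = (p₁ − p₀)/p₁ = 0.086846 / 0.67384 ≈ 0.1289
  upper = min{1, (1 − p₀)/p₁} = 0.413 / 0.67384 ≈ 0.6129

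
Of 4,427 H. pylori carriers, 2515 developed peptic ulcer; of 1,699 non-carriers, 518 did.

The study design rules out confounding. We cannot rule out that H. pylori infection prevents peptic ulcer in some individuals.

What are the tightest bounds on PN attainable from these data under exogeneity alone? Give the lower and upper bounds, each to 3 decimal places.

p₁ = P(outcome | exposed) = 2515/4427 = 0.5681
p₀ = P(outcome | unexposed) = 518/1699 = 0.30489
Under exogeneity alone the bounds on PN are max{0,(p₁−p₀)/p₁} ≤ PN ≤ min{1,(1−p₀)/p₁}.
  lower = (p₁ − p₀)/p₁ = 0.26322 / 0.5681 ≈ 0.4633
  upper = min{1, (1 − p₀)/p₁} = 0.69511 / 0.5681 ≈ 1.2236 → capped at 1

0.463 ≤ PN ≤ 1.000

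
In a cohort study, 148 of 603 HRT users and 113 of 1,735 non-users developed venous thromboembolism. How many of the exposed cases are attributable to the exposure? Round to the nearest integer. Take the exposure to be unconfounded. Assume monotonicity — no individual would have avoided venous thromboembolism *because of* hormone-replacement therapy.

about 109 cases

p₁ = P(outcome | exposed) = 148/603 = 0.24544
p₀ = P(outcome | unexposed) = 113/1735 = 0.06513
PN = (p₁ − p₀)/p₁ = (0.24544 − 0.06513) / 0.24544 ≈ 0.73464.
Attributable cases ≈ PN × (exposed cases) = 0.73464 × 148 ≈ 108.73.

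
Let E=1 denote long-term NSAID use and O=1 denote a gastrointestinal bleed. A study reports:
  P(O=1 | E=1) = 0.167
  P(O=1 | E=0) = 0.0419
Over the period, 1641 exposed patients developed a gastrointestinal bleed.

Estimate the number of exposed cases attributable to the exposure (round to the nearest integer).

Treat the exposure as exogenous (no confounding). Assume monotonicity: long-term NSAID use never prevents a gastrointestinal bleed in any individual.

about 1229 cases

Let p₁ = 0.167, p₀ = 0.0419.
PN = (p₁ − p₀)/p₁ = (0.167 − 0.0419) / 0.167 ≈ 0.74910.
Attributable cases ≈ PN × (exposed cases) = 0.74910 × 1641 ≈ 1229.28.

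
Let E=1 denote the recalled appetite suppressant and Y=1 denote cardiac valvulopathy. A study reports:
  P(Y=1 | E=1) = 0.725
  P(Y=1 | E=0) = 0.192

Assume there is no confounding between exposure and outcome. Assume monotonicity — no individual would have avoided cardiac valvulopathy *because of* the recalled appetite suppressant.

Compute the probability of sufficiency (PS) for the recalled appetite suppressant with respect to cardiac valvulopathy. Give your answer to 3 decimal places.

PS ≈ 0.660

Let p₁ = 0.725, p₀ = 0.192.
Under exogeneity and monotonicity, PS = (p₁ − p₀) / (1 − p₀).
PS = (0.725 − 0.192) / (1 − 0.192) = 0.533 / 0.808 ≈ 0.6597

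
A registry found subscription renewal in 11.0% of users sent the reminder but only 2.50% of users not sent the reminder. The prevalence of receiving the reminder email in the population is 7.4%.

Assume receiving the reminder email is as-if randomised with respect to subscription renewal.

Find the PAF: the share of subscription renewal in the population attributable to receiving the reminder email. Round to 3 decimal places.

p₁ = 0.11, p₀ = 0.025.
Overall risk P(Y=1) = π·p₁ + (1−π)·p₀ = 0.074×0.11 + 0.926×0.025 = 0.03129.
Under exogeneity, PAF = [P(Y=1) − p₀] / P(Y=1).
PAF = (0.03129 − 0.025) / 0.03129 ≈ 0.2010

PAF ≈ 0.201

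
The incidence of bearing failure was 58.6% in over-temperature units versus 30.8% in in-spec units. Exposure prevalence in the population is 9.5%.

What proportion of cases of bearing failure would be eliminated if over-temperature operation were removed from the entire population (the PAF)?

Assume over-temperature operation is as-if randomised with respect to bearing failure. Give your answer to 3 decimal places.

PAF ≈ 0.079

p₁ = 0.586, p₀ = 0.308.
Overall risk P(Y=1) = π·p₁ + (1−π)·p₀ = 0.095×0.586 + 0.905×0.308 = 0.33441.
Under exogeneity, PAF = [P(Y=1) − p₀] / P(Y=1).
PAF = (0.33441 − 0.308) / 0.33441 ≈ 0.0790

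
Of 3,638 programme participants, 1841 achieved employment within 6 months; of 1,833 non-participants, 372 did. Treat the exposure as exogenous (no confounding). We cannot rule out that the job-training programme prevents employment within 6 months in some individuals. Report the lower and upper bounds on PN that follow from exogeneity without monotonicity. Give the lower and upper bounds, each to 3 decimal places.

p₁ = P(outcome | exposed) = 1841/3638 = 0.50605
p₀ = P(outcome | unexposed) = 372/1833 = 0.20295
Under exogeneity alone the bounds on PN are max{0,(p₁−p₀)/p₁} ≤ PN ≤ min{1,(1−p₀)/p₁}.
  lower = (p₁ − p₀)/p₁ = 0.3031 / 0.50605 ≈ 0.5990
  upper = min{1, (1 − p₀)/p₁} = 0.79705 / 0.50605 ≈ 1.5751 → capped at 1

0.599 ≤ PN ≤ 1.000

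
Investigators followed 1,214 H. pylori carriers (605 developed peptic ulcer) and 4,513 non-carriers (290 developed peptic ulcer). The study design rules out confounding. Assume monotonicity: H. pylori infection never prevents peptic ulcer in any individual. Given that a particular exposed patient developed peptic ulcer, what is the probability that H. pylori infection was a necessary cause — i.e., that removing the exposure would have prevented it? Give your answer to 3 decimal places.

PN ≈ 0.871

p₁ = P(outcome | exposed) = 605/1214 = 0.49835
p₀ = P(outcome | unexposed) = 290/4513 = 0.064259
Under exogeneity and monotonicity, PN = (p₁ − p₀) / p₁.
PN = (0.49835 − 0.064259) / 0.49835 = 0.43409 / 0.49835 ≈ 0.8711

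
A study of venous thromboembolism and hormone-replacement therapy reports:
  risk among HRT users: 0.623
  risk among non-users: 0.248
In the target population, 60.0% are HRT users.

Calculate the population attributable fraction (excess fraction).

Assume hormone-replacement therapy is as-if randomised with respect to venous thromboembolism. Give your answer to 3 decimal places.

PAF ≈ 0.476

Let p₁ = 0.623, p₀ = 0.248.
Overall risk P(Y=1) = π·p₁ + (1−π)·p₀ = 0.6×0.623 + 0.4×0.248 = 0.473.
Under exogeneity, PAF = [P(Y=1) − p₀] / P(Y=1).
PAF = (0.473 − 0.248) / 0.473 ≈ 0.4757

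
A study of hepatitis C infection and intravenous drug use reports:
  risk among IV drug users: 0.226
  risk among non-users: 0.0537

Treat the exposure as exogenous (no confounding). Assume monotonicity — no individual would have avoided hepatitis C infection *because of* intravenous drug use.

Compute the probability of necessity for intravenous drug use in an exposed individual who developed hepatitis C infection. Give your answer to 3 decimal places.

Let p₁ = 0.226, p₀ = 0.0537.
Under exogeneity and monotonicity, PN = (p₁ − p₀) / p₁.
PN = (0.226 − 0.0537) / 0.226 = 0.1723 / 0.226 ≈ 0.7624

PN ≈ 0.762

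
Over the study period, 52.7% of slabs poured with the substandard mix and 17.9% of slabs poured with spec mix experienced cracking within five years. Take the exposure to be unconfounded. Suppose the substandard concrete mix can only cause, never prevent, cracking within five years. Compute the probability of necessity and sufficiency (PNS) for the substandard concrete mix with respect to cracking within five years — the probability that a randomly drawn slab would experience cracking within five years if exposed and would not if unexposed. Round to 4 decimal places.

p₁ = 0.527, p₀ = 0.179.
Under exogeneity and monotonicity, PNS = p₁ − p₀.
PNS = 0.527 − 0.179 = 0.348

PNS ≈ 0.3480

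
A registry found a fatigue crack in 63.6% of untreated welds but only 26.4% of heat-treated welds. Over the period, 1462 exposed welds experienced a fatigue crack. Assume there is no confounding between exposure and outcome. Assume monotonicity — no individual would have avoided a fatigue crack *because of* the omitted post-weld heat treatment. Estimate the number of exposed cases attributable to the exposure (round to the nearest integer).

about 855 cases

p₁ = 0.636, p₀ = 0.264.
PN = (p₁ − p₀)/p₁ = (0.636 − 0.264) / 0.636 ≈ 0.58491.
Attributable cases ≈ PN × (exposed cases) = 0.58491 × 1462 ≈ 855.13.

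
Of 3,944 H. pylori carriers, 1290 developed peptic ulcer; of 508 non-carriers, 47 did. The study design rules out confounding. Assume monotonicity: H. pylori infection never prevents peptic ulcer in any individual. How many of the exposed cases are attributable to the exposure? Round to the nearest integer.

about 925 cases

p₁ = P(outcome | exposed) = 1290/3944 = 0.32708
p₀ = P(outcome | unexposed) = 47/508 = 0.09252
PN = (p₁ − p₀)/p₁ = (0.32708 − 0.09252) / 0.32708 ≈ 0.71713.
Attributable cases ≈ PN × (exposed cases) = 0.71713 × 1290 ≈ 925.10.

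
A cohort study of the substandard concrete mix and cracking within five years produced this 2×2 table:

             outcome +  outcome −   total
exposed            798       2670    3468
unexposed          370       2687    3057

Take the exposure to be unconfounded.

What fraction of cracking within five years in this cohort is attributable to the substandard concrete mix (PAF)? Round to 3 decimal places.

PAF ≈ 0.324

p₁ = P(outcome | exposed) = 798/3468 = 0.2301
p₀ = P(outcome | unexposed) = 370/3057 = 0.12103
Exposure prevalence π = 3468/6525 = 0.53149; overall risk P(Y=1) = 0.179.
Under exogeneity, PAF = [P(Y=1) − p₀]/P(Y=1).
PAF = (0.179 − 0.12103) / 0.179 ≈ 0.3238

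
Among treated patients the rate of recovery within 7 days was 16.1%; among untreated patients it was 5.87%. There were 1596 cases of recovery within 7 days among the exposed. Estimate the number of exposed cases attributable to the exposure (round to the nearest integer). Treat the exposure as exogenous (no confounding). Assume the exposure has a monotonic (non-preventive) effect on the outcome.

p₁ = 0.161, p₀ = 0.0587.
PN = (p₁ − p₀)/p₁ = (0.161 − 0.0587) / 0.161 ≈ 0.63540.
Attributable cases ≈ PN × (exposed cases) = 0.63540 × 1596 ≈ 1014.10.

about 1014 cases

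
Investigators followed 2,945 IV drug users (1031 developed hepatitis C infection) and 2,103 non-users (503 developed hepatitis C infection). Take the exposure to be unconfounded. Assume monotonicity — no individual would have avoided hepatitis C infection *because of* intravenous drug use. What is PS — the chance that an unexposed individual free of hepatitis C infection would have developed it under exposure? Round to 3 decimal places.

PS ≈ 0.146

p₁ = P(outcome | exposed) = 1031/2945 = 0.35008
p₀ = P(outcome | unexposed) = 503/2103 = 0.23918
Under exogeneity and monotonicity, PS = (p₁ − p₀) / (1 − p₀).
PS = (0.35008 − 0.23918) / (1 − 0.23918) = 0.1109 / 0.76082 ≈ 0.1458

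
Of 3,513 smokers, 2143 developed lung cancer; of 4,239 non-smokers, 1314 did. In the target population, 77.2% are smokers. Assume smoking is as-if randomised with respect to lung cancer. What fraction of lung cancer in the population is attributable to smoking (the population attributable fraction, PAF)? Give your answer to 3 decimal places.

PAF ≈ 0.428

p₁ = P(outcome | exposed) = 2143/3513 = 0.61002
p₀ = P(outcome | unexposed) = 1314/4239 = 0.30998
Overall risk P(Y=1) = π·p₁ + (1−π)·p₀ = 0.772×0.61002 + 0.228×0.30998 = 0.54161.
Under exogeneity, PAF = [P(Y=1) − p₀] / P(Y=1).
PAF = (0.54161 − 0.30998) / 0.54161 ≈ 0.4277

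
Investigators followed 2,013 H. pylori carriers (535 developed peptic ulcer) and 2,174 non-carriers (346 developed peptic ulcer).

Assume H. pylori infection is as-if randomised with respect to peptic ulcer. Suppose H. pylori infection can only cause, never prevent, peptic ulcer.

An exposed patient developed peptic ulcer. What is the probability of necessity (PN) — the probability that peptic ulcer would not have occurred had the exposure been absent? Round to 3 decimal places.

p₁ = P(outcome | exposed) = 535/2013 = 0.26577
p₀ = P(outcome | unexposed) = 346/2174 = 0.15915
Under exogeneity and monotonicity, PN = (p₁ − p₀) / p₁.
PN = (0.26577 − 0.15915) / 0.26577 = 0.10662 / 0.26577 ≈ 0.4012

PN ≈ 0.401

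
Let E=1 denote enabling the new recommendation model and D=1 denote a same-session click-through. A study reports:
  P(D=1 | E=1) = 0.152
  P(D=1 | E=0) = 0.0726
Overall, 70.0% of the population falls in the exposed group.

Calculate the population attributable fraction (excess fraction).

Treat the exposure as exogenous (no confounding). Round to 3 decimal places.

PAF ≈ 0.434

Let p₁ = 0.152, p₀ = 0.0726.
Overall risk P(Y=1) = π·p₁ + (1−π)·p₀ = 0.7×0.152 + 0.3×0.0726 = 0.12818.
Under exogeneity, PAF = [P(Y=1) − p₀] / P(Y=1).
PAF = (0.12818 − 0.0726) / 0.12818 ≈ 0.4336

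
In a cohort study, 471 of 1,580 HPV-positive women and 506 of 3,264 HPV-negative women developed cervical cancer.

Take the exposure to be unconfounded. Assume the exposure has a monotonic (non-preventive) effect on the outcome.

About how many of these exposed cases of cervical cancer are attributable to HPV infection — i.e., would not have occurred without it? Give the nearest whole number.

p₁ = P(outcome | exposed) = 471/1580 = 0.2981
p₀ = P(outcome | unexposed) = 506/3264 = 0.15502
PN = (p₁ − p₀)/p₁ = (0.2981 − 0.15502) / 0.2981 ≈ 0.47996.
Attributable cases ≈ PN × (exposed cases) = 0.47996 × 471 ≈ 226.06.

about 226 cases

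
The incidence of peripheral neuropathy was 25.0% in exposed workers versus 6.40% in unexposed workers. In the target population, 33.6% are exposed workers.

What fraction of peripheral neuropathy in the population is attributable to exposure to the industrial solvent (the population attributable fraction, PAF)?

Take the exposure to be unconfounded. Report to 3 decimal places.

PAF ≈ 0.494

p₁ = 0.25, p₀ = 0.064.
Overall risk P(Y=1) = π·p₁ + (1−π)·p₀ = 0.336×0.25 + 0.664×0.064 = 0.1265.
Under exogeneity, PAF = [P(Y=1) − p₀] / P(Y=1).
PAF = (0.1265 − 0.064) / 0.1265 ≈ 0.4941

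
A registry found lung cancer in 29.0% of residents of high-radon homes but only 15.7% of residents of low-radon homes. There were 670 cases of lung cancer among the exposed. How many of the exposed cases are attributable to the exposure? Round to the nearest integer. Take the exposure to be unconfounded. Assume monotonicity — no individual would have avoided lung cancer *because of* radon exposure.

about 307 cases

p₁ = 0.29, p₀ = 0.157.
PN = (p₁ − p₀)/p₁ = (0.29 − 0.157) / 0.29 ≈ 0.45862.
Attributable cases ≈ PN × (exposed cases) = 0.45862 × 670 ≈ 307.28.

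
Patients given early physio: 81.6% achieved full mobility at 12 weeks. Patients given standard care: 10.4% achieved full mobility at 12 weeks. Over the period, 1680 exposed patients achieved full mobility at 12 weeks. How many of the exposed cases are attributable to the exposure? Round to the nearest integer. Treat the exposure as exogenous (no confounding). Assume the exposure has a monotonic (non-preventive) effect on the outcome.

p₁ = 0.816, p₀ = 0.104.
PN = (p₁ − p₀)/p₁ = (0.816 − 0.104) / 0.816 ≈ 0.87255.
Attributable cases ≈ PN × (exposed cases) = 0.87255 × 1680 ≈ 1465.88.

about 1466 cases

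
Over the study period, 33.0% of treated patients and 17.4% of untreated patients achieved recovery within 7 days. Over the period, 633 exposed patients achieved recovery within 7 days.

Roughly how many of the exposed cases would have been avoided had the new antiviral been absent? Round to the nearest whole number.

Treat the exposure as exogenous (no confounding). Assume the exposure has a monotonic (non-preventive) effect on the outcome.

p₁ = 0.33, p₀ = 0.174.
PN = (p₁ − p₀)/p₁ = (0.33 − 0.174) / 0.33 ≈ 0.47273.
Attributable cases ≈ PN × (exposed cases) = 0.47273 × 633 ≈ 299.24.

about 299 cases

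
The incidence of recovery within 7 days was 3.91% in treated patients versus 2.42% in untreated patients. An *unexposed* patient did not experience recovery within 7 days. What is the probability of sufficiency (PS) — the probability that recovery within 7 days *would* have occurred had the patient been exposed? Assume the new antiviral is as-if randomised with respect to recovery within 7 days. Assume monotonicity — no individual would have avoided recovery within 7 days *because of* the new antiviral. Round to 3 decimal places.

p₁ = 0.0391, p₀ = 0.0242.
Under exogeneity and monotonicity, PS = (p₁ − p₀) / (1 − p₀).
PS = (0.0391 − 0.0242) / (1 − 0.0242) = 0.0149 / 0.9758 ≈ 0.0153

PS ≈ 0.015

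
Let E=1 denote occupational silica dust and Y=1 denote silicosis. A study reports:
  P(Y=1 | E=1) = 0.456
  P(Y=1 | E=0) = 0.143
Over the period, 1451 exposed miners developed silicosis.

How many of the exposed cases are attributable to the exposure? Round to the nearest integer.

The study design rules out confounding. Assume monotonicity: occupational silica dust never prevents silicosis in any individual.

Let p₁ = 0.456, p₀ = 0.143.
PN = (p₁ − p₀)/p₁ = (0.456 − 0.143) / 0.456 ≈ 0.68640.
Attributable cases ≈ PN × (exposed cases) = 0.68640 × 1451 ≈ 995.97.

about 996 cases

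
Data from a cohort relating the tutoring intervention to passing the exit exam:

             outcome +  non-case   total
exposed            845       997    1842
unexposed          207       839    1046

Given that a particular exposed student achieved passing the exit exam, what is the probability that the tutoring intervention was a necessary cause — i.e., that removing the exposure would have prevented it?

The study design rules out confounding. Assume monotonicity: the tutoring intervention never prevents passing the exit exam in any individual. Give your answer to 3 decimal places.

PN ≈ 0.569

p₁ = P(outcome | exposed) = 845/1842 = 0.45874
p₀ = P(outcome | unexposed) = 207/1046 = 0.1979
Under exogeneity and monotonicity, PN = (p₁ − p₀)/p₁.
PN = (0.45874 − 0.1979) / 0.45874 ≈ 0.5686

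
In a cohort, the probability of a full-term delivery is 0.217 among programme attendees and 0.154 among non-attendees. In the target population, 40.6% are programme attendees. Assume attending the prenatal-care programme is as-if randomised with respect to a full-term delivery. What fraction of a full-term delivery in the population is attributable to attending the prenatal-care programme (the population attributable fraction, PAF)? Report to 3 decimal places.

Let p₁ = 0.217, p₀ = 0.154.
Overall risk P(Y=1) = π·p₁ + (1−π)·p₀ = 0.406×0.217 + 0.594×0.154 = 0.17958.
Under exogeneity, PAF = [P(Y=1) − p₀] / P(Y=1).
PAF = (0.17958 − 0.154) / 0.17958 ≈ 0.1424

PAF ≈ 0.142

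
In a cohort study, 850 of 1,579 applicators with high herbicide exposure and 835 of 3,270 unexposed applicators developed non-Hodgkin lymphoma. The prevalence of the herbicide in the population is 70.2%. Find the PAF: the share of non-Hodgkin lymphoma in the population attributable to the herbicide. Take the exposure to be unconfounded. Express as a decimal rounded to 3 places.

p₁ = P(outcome | exposed) = 850/1579 = 0.53832
p₀ = P(outcome | unexposed) = 835/3270 = 0.25535
Overall risk P(Y=1) = π·p₁ + (1−π)·p₀ = 0.702×0.53832 + 0.298×0.25535 = 0.45399.
Under exogeneity, PAF = [P(Y=1) − p₀] / P(Y=1).
PAF = (0.45399 − 0.25535) / 0.45399 ≈ 0.4375

PAF ≈ 0.438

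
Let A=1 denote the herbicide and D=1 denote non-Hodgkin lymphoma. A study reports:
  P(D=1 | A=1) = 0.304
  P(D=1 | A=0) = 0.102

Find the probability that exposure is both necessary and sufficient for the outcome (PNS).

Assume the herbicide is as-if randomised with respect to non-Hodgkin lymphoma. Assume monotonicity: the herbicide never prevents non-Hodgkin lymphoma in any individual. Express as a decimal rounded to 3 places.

PNS ≈ 0.202

Let p₁ = 0.304, p₀ = 0.102.
Under exogeneity and monotonicity, PNS = p₁ − p₀.
PNS = 0.304 − 0.102 = 0.202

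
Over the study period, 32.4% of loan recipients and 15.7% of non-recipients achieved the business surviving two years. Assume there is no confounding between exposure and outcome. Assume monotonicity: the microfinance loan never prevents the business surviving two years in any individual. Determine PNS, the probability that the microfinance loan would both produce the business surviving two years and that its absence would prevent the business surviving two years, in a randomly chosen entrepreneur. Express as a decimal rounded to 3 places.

p₁ = 0.324, p₀ = 0.157.
Under exogeneity and monotonicity, PNS = p₁ − p₀.
PNS = 0.324 − 0.157 = 0.167

PNS ≈ 0.167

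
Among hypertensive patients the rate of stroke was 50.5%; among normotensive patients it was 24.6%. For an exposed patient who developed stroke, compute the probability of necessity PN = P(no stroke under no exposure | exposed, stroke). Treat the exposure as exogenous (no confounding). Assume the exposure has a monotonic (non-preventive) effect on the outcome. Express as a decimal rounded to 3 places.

PN ≈ 0.513

p₁ = 0.505, p₀ = 0.246.
Under exogeneity and monotonicity, PN = (p₁ − p₀) / p₁.
PN = (0.505 − 0.246) / 0.505 = 0.259 / 0.505 ≈ 0.5129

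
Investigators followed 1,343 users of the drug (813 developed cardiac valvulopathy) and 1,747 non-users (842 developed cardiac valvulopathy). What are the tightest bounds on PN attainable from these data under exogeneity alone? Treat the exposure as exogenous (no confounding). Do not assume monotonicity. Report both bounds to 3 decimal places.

p₁ = P(outcome | exposed) = 813/1343 = 0.60536
p₀ = P(outcome | unexposed) = 842/1747 = 0.48197
Under exogeneity alone the bounds on PN are max{0,(p₁−p₀)/p₁} ≤ PN ≤ min{1,(1−p₀)/p₁}.
  lower = (p₁ − p₀)/p₁ = 0.12339 / 0.60536 ≈ 0.2038
  upper = min{1, (1 − p₀)/p₁} = 0.51803 / 0.60536 ≈ 0.8557

0.204 ≤ PN ≤ 0.856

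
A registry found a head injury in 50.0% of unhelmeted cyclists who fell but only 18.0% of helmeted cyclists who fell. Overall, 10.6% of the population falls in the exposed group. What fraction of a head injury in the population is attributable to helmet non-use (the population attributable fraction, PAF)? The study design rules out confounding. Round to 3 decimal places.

PAF ≈ 0.159

p₁ = 0.5, p₀ = 0.18.
Overall risk P(Y=1) = π·p₁ + (1−π)·p₀ = 0.106×0.5 + 0.894×0.18 = 0.21392.
Under exogeneity, PAF = [P(Y=1) − p₀] / P(Y=1).
PAF = (0.21392 − 0.18) / 0.21392 ≈ 0.1586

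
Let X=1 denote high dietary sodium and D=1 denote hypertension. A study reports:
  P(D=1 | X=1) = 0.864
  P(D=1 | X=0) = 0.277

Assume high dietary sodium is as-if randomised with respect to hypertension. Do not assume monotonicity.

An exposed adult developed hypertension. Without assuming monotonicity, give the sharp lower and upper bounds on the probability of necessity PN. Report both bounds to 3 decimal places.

Let p₁ = 0.864, p₀ = 0.277.
Under exogeneity alone the bounds on PN are max{0,(p₁−p₀)/p₁} ≤ PN ≤ min{1,(1−p₀)/p₁}.
  lower = (p₁ − p₀)/p₁ = 0.587 / 0.864 ≈ 0.6794
  upper = min{1, (1 − p₀)/p₁} = 0.723 / 0.864 ≈ 0.8368

0.679 ≤ PN ≤ 0.837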